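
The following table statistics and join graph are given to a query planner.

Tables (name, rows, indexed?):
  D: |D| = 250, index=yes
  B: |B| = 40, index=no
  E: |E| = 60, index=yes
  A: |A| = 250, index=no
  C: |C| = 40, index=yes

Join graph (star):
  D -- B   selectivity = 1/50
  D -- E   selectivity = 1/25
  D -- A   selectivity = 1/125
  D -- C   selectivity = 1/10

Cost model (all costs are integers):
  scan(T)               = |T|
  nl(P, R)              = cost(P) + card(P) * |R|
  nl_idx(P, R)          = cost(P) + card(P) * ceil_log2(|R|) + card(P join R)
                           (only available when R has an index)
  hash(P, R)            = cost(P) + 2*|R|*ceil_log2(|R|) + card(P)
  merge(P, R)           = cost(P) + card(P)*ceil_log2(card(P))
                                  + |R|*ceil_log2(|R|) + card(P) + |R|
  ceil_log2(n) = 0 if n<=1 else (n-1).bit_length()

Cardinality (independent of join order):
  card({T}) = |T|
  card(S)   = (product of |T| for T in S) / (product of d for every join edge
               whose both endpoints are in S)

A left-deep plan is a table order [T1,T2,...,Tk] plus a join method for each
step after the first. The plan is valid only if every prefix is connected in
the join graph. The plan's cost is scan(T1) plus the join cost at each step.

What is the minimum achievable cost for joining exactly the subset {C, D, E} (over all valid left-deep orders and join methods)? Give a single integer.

2220

Selinger DP over subsets of {C,D,E}:
  {D}: scan cost=250, card=250
  {E}: scan cost=60, card=60
  {C}: scan cost=40, card=40
  {DE}: card=600; try (D,nl_idx)→1140, (E,hash)→1220, (E,nl_idx)→2350, (D,merge)→2730, (E,merge)→2920, (D,hash)→4120 …(+2); best=1140 via (D,nl_idx)
  {CD}: card=1000; try (C,hash)→980, (D,nl_idx)→1360, (D,merge)→2570, (C,nl_idx)→2750, (C,merge)→2780, (D,hash)→4080 …(+2); best=980 via (C,hash)
  {CDE}: card=2400; try (C,hash)→2220, (E,hash)→2700, (C,nl_idx)→7140, (C,merge)→8020, (E,nl_idx)→9380, (E,merge)→12400 …(+2); best=2220 via (C,hash)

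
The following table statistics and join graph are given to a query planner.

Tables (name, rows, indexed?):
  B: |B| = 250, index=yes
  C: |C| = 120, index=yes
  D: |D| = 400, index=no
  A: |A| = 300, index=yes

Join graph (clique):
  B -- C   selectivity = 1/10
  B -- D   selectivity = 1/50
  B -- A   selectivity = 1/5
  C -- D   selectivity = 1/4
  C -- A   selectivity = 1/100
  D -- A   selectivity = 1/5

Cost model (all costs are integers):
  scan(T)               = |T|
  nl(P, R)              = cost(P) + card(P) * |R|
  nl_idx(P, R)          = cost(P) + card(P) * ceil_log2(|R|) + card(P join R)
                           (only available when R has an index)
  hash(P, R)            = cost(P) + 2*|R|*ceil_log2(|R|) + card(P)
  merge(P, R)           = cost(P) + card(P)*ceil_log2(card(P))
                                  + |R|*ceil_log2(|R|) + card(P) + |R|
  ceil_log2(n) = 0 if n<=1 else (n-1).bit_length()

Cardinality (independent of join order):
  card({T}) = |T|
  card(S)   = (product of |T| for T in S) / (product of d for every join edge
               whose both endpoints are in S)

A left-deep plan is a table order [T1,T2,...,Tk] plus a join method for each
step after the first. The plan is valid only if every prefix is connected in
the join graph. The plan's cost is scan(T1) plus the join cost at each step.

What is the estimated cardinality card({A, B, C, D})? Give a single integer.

720

Tables in S: A(300), B(250), C(120), D(400)
Edges inside S: B-C(d=10), B-D(d=50), B-A(d=5), C-D(d=4), C-A(d=100), D-A(d=5)
numerator = 300 * 250 * 120 * 400 = 3600000000
denominator = 10 * 50 * 5 * 4 * 100 * 5 = 5000000
card(S) = 3600000000 / 5000000 = 720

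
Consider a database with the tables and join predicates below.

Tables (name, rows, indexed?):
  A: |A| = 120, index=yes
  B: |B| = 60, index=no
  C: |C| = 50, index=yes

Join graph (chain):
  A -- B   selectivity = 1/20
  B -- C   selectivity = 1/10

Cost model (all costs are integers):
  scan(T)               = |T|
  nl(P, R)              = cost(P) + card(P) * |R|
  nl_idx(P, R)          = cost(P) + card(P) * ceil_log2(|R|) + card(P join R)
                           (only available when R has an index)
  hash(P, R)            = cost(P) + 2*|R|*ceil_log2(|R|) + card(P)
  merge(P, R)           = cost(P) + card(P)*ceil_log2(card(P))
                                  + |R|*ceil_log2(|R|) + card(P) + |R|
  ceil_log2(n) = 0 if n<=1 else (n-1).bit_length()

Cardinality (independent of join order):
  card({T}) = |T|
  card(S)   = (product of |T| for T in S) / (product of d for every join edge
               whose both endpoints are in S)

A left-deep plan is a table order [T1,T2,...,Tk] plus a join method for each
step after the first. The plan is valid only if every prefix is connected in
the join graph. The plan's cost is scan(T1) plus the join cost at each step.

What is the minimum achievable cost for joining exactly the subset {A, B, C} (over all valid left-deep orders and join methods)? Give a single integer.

1800

Selinger DP over subsets of {A,B,C}:
  {A}: scan cost=120, card=120
  {B}: scan cost=60, card=60
  {C}: scan cost=50, card=50
  {AB}: card=360; try (A,nl_idx)→840, (B,hash)→960, (A,merge)→1440, (B,merge)→1500, (A,hash)→1800, (A,nl)→7260 …(+1); best=840 via (A,nl_idx)
  {BC}: card=300; try (C,hash)→720, (C,nl_idx)→720, (B,hash)→820, (B,merge)→820, (C,merge)→830, (B,nl)→3050 …(+1); best=720 via (C,hash)
  {ABC}: card=1800; try (C,hash)→1800, (A,hash)→2700, (A,nl_idx)→4620, (A,merge)→4680, (C,merge)→4790, (C,nl_idx)→4800 …(+2); best=1800 via (C,hash)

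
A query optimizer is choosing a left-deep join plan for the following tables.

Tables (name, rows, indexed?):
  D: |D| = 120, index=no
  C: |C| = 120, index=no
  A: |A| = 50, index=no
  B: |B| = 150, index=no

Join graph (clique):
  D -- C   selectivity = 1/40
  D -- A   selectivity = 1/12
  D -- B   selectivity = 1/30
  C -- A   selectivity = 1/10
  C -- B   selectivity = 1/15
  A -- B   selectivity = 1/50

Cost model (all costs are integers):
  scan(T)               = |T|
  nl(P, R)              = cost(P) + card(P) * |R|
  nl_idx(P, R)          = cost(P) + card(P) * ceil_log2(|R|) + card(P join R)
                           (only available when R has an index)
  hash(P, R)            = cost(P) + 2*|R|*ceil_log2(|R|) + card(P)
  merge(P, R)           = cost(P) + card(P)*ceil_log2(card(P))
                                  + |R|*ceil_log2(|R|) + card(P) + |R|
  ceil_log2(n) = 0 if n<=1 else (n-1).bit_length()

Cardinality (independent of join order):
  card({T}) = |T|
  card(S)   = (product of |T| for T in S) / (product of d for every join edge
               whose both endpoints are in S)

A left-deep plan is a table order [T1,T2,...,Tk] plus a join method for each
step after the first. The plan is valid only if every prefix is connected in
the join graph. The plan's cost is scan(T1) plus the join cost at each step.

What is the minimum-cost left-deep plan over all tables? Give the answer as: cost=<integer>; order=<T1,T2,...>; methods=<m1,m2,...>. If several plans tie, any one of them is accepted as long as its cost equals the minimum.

Selinger DP (subsets sized 1..n):
  {D}: scan cost=120, card=120
  {C}: scan cost=120, card=120
  {A}: scan cost=50, card=50
  {B}: scan cost=150, card=150
  {CD}: card=360; try (D,hash)→1920, (C,hash)→1920, (D,merge)→2040, (C,merge)→2040, (D,nl)→14520, (C,nl)→14520; best=1920 via (D,hash)
  {AD}: card=500; try (A,hash)→840, (D,merge)→1360, (A,merge)→1430, (D,hash)→1780, (D,nl)→6050, (A,nl)→6120; best=840 via (A,hash)
  {BD}: card=600; try (D,hash)→1980, (B,merge)→2430, (D,merge)→2460, (B,hash)→2640, (B,nl)→18120, (D,nl)→18150; best=1980 via (D,hash)
  {AC}: card=600; try (A,hash)→840, (C,merge)→1360, (A,merge)→1430, (C,hash)→1780, (C,nl)→6050, (A,nl)→6120; best=840 via (A,hash)
  {BC}: card=1200; try (C,hash)→1980, (B,merge)→2430, (C,merge)→2460, (B,hash)→2640, (B,nl)→18120, (C,nl)→18150; best=1980 via (C,hash)
  {AB}: card=150; try (A,hash)→900, (B,merge)→1750, (A,merge)→1850, (B,hash)→2500, (B,nl)→7550, (A,nl)→7650; best=900 via (A,hash)
  {ACD}: card=150; try (A,hash)→2880, (C,hash)→3020, (D,hash)→3120, (A,merge)→5870, (C,merge)→6800, (D,merge)→8400 …(+3); best=2880 via (A,hash)
  {BCD}: card=120; try (C,hash)→4260, (B,hash)→4680, (D,hash)→4860, (B,merge)→6870, (C,merge)→9540, (D,merge)→17340 …(+3); best=4260 via (C,hash)
  {ABD}: card=50; try (D,hash)→2730, (A,hash)→3180, (D,merge)→3210, (B,hash)→3740, (B,merge)→7190, (A,merge)→8930 …(+3); best=2730 via (D,hash)
  {ABC}: card=120; try (C,hash)→2730, (C,merge)→3210, (A,hash)→3780, (B,hash)→3840, (B,merge)→8790, (A,merge)→16730 …(+3); best=2730 via (C,hash)
  {ABCD}: card=1; try (C,merge)→4040, (C,hash)→4460, (D,hash)→4530, (D,merge)→4650, (A,hash)→4980, (B,hash)→5430 …(+6); best=4040 via (C,merge)

cost=4040; order=B,A,D,C; methods=hash,hash,merge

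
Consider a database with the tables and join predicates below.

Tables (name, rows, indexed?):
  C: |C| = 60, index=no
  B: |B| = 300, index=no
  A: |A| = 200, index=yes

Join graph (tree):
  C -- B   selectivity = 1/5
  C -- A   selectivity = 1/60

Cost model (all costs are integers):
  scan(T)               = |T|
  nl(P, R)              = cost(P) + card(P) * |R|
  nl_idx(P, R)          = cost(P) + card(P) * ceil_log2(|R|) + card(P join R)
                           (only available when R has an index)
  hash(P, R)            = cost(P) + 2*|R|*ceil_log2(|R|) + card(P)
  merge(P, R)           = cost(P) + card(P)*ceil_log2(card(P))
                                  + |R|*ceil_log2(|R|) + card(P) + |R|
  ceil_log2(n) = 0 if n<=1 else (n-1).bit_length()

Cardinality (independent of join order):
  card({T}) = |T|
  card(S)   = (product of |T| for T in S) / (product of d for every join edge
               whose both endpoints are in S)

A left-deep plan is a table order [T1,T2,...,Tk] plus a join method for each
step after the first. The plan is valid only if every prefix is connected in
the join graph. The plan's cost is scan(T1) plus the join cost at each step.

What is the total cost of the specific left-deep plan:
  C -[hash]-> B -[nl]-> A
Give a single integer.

725520

step 1: scan C: cost=60, card=60
step 2: join B via hash
    card(P join B) = 60*300/(5) = 3600
    cost = 60 + 2*300*9 + 60 = 5520
step 3: join A via nl
    card(P join A) = 3600*200/(60) = 12000
    cost = 5520 + 3600*200 = 725520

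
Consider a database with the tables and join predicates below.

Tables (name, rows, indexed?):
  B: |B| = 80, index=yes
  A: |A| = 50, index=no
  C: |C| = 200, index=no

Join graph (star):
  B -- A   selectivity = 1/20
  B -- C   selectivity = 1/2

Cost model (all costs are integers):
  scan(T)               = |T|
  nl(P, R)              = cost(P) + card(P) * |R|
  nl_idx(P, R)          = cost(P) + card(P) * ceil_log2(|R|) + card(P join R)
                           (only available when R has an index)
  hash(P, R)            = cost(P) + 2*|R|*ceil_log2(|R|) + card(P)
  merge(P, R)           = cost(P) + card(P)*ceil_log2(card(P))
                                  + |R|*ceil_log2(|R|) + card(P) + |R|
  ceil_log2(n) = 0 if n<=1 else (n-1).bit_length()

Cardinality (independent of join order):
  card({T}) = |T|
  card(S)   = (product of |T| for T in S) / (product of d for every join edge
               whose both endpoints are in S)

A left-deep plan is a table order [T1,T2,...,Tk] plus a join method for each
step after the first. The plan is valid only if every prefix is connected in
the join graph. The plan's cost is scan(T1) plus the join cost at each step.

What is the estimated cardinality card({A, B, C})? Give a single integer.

20000

Tables in S: A(50), B(80), C(200)
Edges inside S: B-A(d=20), B-C(d=2)
numerator = 50 * 80 * 200 = 800000
denominator = 20 * 2 = 40
card(S) = 800000 / 40 = 20000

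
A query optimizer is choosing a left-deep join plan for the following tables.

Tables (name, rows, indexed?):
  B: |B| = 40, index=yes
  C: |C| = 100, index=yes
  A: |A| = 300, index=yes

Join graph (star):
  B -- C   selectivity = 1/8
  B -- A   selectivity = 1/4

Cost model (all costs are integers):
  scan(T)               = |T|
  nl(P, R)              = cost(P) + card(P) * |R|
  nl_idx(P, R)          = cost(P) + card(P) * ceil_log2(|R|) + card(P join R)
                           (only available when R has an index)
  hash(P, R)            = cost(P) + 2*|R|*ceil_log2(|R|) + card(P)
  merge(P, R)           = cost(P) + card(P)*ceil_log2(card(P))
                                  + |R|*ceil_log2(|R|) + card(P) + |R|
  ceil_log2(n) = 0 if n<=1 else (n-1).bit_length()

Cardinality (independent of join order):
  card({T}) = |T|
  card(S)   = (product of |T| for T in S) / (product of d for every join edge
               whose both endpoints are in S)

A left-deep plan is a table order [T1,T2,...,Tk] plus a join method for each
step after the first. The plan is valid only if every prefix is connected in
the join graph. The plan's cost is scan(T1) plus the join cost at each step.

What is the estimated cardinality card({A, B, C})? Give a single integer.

Tables in S: A(300), B(40), C(100)
Edges inside S: B-C(d=8), B-A(d=4)
numerator = 300 * 40 * 100 = 1200000
denominator = 8 * 4 = 32
card(S) = 1200000 / 32 = 37500

37500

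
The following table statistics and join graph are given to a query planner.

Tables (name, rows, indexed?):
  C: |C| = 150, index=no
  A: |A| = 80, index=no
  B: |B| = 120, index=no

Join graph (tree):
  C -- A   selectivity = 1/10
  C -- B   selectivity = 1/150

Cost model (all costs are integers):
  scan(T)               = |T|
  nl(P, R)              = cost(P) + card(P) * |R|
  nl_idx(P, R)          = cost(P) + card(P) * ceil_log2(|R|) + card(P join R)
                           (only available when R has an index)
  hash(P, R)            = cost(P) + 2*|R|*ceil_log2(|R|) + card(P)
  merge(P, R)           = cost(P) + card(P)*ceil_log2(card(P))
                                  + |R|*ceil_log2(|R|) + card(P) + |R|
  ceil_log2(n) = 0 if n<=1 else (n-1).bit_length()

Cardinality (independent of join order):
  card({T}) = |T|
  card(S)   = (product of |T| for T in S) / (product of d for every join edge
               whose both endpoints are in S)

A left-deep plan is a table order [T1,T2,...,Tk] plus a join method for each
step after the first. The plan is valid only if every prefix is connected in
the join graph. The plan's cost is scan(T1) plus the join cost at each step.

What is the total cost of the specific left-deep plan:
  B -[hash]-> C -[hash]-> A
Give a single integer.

step 1: scan B: cost=120, card=120
step 2: join C via hash
    card(P join C) = 120*150/(150) = 120
    cost = 120 + 2*150*8 + 120 = 2640
step 3: join A via hash
    card(P join A) = 120*80/(10) = 960
    cost = 2640 + 2*80*7 + 120 = 3880

3880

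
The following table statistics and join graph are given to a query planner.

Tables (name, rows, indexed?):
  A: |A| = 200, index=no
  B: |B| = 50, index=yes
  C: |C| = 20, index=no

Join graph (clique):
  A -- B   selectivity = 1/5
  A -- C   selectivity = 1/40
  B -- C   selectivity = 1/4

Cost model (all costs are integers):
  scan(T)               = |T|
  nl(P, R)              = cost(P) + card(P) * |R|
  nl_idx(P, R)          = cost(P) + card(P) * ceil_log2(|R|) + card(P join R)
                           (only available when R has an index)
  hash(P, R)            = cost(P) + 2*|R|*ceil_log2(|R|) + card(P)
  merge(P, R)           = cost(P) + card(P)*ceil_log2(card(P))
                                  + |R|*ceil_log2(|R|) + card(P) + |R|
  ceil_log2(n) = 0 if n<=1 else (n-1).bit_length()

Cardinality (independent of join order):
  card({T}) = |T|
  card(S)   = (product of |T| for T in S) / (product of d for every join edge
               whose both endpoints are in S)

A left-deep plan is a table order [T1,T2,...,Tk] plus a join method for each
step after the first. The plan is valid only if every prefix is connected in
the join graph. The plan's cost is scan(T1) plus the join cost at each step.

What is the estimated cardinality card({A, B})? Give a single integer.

2000

Tables in S: A(200), B(50)
Edges inside S: A-B(d=5)
numerator = 200 * 50 = 10000
denominator = 5 = 5
card(S) = 10000 / 5 = 2000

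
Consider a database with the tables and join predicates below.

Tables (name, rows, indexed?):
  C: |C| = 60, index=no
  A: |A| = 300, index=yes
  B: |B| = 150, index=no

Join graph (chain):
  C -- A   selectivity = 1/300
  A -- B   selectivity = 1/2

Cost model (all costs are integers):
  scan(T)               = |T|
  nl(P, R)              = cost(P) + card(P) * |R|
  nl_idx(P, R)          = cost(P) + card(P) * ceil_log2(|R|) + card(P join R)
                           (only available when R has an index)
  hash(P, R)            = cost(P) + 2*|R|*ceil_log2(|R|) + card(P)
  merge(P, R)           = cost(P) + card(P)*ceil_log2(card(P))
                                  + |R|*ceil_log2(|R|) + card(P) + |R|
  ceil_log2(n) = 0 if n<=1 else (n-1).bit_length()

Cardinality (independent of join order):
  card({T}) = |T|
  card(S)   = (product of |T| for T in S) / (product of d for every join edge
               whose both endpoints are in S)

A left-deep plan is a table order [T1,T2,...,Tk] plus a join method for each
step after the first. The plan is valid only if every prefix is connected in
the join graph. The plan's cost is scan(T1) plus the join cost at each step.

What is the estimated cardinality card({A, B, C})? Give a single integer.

Tables in S: A(300), B(150), C(60)
Edges inside S: C-A(d=300), A-B(d=2)
numerator = 300 * 150 * 60 = 2700000
denominator = 300 * 2 = 600
card(S) = 2700000 / 600 = 4500

4500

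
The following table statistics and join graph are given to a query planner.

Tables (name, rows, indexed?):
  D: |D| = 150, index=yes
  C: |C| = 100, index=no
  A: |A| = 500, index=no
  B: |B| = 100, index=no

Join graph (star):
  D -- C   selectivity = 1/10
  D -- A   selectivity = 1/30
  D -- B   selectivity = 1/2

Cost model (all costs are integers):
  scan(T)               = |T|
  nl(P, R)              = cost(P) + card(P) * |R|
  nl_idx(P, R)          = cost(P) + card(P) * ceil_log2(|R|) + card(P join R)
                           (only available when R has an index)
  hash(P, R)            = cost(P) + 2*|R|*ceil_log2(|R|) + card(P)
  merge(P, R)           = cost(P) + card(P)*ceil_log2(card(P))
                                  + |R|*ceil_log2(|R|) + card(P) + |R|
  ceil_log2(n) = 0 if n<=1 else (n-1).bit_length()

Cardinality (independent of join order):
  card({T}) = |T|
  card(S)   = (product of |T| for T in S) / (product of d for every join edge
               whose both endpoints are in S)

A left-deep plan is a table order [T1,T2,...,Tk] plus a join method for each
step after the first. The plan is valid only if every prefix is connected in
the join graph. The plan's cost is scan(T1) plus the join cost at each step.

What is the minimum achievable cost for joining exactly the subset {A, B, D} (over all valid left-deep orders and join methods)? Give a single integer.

Selinger DP over subsets of {A,B,D}:
  {D}: scan cost=150, card=150
  {A}: scan cost=500, card=500
  {B}: scan cost=100, card=100
  {AD}: card=2500; try (D,hash)→3400, (A,merge)→6500, (D,merge)→6850, (D,nl_idx)→7000, (A,hash)→9300, (A,nl)→75150 …(+1); best=3400 via (D,hash)
  {BD}: card=7500; try (B,hash)→1700, (D,merge)→2250, (B,merge)→2300, (D,hash)→2600, (D,nl_idx)→8400, (D,nl)→15100 …(+1); best=1700 via (B,hash)
  {ABD}: card=125000; try (B,hash)→7300, (A,hash)→18200, (B,merge)→36700, (A,merge)→111700, (B,nl)→253400, (A,nl)→3751700; best=7300 via (B,hash)

7300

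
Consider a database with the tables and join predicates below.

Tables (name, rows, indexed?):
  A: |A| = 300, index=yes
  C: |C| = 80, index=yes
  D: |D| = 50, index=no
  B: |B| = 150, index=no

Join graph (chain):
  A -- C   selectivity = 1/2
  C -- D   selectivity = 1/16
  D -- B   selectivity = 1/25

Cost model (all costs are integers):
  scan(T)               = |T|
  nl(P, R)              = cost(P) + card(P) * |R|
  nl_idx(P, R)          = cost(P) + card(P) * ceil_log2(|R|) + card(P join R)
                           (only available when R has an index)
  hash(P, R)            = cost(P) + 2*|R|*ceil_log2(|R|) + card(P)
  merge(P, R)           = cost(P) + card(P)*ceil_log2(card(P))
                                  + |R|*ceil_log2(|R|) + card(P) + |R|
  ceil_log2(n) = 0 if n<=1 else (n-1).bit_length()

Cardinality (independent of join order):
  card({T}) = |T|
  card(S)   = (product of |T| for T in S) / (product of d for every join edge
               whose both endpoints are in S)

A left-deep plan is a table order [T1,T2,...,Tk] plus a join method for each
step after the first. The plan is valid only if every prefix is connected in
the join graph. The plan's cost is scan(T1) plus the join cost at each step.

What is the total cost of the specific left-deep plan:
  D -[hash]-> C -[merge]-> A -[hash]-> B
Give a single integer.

step 1: scan D: cost=50, card=50
step 2: join C via hash
    card(P join C) = 50*80/(16) = 250
    cost = 50 + 2*80*7 + 50 = 1220
step 3: join A via merge
    card(P join A) = 250*300/(2) = 37500
    cost = 1220 + 250*8 + 300*9 + 250 + 300 = 6470
step 4: join B via hash
    card(P join B) = 37500*150/(25) = 225000
    cost = 6470 + 2*150*8 + 37500 = 46370

46370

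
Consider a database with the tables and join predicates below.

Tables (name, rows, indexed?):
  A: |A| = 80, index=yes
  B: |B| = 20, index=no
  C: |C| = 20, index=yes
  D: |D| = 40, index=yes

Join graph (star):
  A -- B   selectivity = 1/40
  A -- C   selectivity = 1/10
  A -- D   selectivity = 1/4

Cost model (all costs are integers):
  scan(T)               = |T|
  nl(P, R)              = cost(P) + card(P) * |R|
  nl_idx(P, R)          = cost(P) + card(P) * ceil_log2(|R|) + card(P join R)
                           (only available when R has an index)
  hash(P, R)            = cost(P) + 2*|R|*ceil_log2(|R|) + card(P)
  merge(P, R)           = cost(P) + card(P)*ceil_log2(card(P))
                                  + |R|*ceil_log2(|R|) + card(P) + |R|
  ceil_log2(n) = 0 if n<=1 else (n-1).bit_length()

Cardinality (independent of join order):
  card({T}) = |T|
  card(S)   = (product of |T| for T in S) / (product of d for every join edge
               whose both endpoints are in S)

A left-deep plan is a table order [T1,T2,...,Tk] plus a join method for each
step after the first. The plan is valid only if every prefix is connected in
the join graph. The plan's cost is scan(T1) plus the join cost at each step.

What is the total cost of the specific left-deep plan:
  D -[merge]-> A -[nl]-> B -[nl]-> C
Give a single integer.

step 1: scan D: cost=40, card=40
step 2: join A via merge
    card(P join A) = 40*80/(4) = 800
    cost = 40 + 40*6 + 80*7 + 40 + 80 = 960
step 3: join B via nl
    card(P join B) = 800*20/(40) = 400
    cost = 960 + 800*20 = 16960
step 4: join C via nl
    card(P join C) = 400*20/(10) = 800
    cost = 16960 + 400*20 = 24960

24960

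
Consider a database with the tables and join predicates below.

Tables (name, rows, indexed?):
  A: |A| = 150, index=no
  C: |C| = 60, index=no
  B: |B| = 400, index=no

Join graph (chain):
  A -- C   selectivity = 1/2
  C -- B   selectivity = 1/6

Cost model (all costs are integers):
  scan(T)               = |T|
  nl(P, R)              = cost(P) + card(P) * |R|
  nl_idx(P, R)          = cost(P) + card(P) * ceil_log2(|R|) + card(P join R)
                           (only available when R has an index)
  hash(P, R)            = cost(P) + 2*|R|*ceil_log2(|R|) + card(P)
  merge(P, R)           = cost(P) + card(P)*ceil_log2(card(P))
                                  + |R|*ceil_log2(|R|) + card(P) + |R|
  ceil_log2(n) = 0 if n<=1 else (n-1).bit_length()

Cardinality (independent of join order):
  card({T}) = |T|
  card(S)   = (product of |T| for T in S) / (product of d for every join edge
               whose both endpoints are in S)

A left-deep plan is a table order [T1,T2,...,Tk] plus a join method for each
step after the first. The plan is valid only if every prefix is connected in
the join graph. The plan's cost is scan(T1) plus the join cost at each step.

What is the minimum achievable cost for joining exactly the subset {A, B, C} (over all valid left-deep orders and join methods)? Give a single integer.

7920

Selinger DP over subsets of {A,B,C}:
  {A}: scan cost=150, card=150
  {C}: scan cost=60, card=60
  {B}: scan cost=400, card=400
  {AC}: card=4500; try (C,hash)→1020, (A,merge)→1830, (C,merge)→1920, (A,hash)→2520, (A,nl)→9060, (C,nl)→9150; best=1020 via (C,hash)
  {BC}: card=4000; try (C,hash)→1520, (B,merge)→4480, (C,merge)→4820, (B,hash)→7320, (B,nl)→24060, (C,nl)→24400; best=1520 via (C,hash)
  {ABC}: card=300000; try (A,hash)→7920, (B,hash)→12720, (A,merge)→54870, (B,merge)→68020, (A,nl)→601520, (B,nl)→1801020; best=7920 via (A,hash)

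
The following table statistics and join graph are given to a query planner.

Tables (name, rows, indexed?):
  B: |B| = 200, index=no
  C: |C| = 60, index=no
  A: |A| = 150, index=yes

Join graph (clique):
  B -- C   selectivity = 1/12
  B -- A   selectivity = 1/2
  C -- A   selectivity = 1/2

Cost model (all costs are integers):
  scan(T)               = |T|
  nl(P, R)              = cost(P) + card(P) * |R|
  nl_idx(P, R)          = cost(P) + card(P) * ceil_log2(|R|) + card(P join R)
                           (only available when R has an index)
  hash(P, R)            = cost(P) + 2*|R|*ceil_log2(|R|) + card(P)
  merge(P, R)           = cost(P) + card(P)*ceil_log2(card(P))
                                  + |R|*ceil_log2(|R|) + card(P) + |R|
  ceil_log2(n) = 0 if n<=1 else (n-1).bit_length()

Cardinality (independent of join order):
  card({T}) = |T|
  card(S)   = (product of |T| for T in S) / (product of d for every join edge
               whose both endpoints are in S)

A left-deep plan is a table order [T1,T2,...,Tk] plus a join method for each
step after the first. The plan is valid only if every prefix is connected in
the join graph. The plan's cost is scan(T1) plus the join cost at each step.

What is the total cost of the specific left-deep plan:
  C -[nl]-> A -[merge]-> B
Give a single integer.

step 1: scan C: cost=60, card=60
step 2: join A via nl
    card(P join A) = 60*150/(2) = 4500
    cost = 60 + 60*150 = 9060
step 3: join B via merge
    card(P join B) = 4500*200/(12*2) = 37500
    cost = 9060 + 4500*13 + 200*8 + 4500 + 200 = 73860

73860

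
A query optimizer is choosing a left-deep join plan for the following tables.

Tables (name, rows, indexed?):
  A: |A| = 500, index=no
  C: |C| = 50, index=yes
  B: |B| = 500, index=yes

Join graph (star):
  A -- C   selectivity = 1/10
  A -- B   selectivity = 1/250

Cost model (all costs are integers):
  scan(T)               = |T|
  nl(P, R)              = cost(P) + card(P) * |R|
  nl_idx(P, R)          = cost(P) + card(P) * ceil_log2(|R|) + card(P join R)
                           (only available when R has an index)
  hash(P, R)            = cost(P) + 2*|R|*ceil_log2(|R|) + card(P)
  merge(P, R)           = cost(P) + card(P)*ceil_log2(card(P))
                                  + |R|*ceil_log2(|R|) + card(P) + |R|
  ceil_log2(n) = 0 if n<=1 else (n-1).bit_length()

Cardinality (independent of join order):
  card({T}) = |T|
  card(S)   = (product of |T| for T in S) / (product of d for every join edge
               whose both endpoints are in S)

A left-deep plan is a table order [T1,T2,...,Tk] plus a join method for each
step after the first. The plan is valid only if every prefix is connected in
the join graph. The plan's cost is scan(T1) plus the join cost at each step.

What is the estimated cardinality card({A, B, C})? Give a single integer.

5000

Tables in S: A(500), B(500), C(50)
Edges inside S: A-C(d=10), A-B(d=250)
numerator = 500 * 500 * 50 = 12500000
denominator = 10 * 250 = 2500
card(S) = 12500000 / 2500 = 5000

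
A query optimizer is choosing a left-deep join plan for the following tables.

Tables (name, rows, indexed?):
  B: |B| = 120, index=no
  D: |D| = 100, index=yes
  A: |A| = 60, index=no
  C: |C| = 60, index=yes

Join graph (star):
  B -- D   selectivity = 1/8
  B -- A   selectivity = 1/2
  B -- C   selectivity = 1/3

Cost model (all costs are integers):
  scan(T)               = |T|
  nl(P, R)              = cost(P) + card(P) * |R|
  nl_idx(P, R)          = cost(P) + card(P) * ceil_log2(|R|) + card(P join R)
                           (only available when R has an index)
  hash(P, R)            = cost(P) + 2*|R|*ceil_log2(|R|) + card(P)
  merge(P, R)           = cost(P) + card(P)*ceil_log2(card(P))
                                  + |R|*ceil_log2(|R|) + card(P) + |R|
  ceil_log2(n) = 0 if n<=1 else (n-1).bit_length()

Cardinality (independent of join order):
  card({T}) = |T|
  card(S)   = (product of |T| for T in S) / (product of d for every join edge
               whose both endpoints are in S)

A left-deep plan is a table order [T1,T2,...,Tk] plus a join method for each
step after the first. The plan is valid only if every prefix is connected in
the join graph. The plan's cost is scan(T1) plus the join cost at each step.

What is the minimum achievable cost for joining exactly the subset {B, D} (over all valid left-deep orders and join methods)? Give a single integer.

Selinger DP over subsets of {B,D}:
  {B}: scan cost=120, card=120
  {D}: scan cost=100, card=100
  {BD}: card=1500; try (D,hash)→1640, (B,merge)→1860, (D,merge)→1880, (B,hash)→1880, (D,nl_idx)→2460, (B,nl)→12100 …(+1); best=1640 via (D,hash)

1640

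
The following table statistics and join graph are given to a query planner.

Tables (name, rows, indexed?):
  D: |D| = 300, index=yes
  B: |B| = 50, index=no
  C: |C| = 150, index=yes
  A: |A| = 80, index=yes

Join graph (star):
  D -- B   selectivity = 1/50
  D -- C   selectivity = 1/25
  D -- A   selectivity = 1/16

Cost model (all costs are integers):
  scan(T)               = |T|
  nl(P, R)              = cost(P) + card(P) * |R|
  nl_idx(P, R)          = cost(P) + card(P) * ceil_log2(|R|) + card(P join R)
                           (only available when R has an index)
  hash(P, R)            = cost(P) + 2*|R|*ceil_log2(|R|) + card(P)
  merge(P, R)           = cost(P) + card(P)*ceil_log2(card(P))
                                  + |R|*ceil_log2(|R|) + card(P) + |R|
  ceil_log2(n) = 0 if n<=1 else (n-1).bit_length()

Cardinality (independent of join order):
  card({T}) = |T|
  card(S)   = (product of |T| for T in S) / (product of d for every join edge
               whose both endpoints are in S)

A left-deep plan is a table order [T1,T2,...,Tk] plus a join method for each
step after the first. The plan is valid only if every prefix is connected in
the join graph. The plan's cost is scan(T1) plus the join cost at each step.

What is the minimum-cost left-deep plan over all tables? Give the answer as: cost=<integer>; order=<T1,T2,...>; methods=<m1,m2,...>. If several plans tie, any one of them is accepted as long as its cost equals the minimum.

cost=6120; order=B,D,A,C; methods=nl_idx,hash,hash

Selinger DP (subsets sized 1..n):
  {D}: scan cost=300, card=300
  {B}: scan cost=50, card=50
  {C}: scan cost=150, card=150
  {A}: scan cost=80, card=80
  {BD}: card=300; try (D,nl_idx)→800, (B,hash)→1200, (D,merge)→3400, (B,merge)→3650, (D,hash)→5500, (D,nl)→15050 …(+1); best=800 via (D,nl_idx)
  {CD}: card=1800; try (C,hash)→3000, (D,nl_idx)→3300, (D,merge)→4500, (C,nl_idx)→4500, (C,merge)→4650, (D,hash)→5700 …(+2); best=3000 via (C,hash)
  {AD}: card=1500; try (A,hash)→1720, (D,nl_idx)→2300, (D,merge)→3720, (A,nl_idx)→3900, (A,merge)→3940, (D,hash)→5560 …(+2); best=1720 via (A,hash)
  {BCD}: card=1800; try (C,hash)→3500, (C,nl_idx)→5000, (C,merge)→5150, (B,hash)→5400, (B,merge)→24950, (C,nl)→45800 …(+1); best=3500 via (C,hash)
  {ABD}: card=1500; try (A,hash)→2220, (B,hash)→3820, (A,nl_idx)→4400, (A,merge)→4440, (B,merge)→20070, (A,nl)→24800 …(+1); best=2220 via (A,hash)
  {ACD}: card=9000; try (C,hash)→5620, (A,hash)→5920, (C,merge)→21070, (C,nl_idx)→22720, (A,nl_idx)→24600, (A,merge)→25240 …(+2); best=5620 via (C,hash)
  {ABCD}: card=9000; try (C,hash)→6120, (A,hash)→6420, (B,hash)→15220, (C,merge)→21570, (C,nl_idx)→23220, (A,nl_idx)→25100 …(+5); best=6120 via (C,hash)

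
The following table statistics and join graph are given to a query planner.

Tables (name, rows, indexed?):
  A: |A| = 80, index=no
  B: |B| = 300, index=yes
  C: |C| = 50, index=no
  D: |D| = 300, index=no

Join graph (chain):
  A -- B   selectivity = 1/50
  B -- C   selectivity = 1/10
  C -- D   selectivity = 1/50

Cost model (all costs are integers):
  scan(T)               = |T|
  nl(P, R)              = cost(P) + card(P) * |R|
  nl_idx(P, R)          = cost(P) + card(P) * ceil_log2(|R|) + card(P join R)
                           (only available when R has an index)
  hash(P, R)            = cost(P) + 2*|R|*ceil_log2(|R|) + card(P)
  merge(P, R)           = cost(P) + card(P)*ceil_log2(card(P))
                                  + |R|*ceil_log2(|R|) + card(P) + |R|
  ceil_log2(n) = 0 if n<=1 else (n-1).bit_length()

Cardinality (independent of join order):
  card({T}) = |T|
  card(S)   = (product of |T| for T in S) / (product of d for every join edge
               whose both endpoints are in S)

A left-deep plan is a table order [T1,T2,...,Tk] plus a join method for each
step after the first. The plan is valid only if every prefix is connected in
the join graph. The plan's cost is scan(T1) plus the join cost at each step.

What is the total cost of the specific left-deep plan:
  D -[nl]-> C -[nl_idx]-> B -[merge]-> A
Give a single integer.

step 1: scan D: cost=300, card=300
step 2: join C via nl
    card(P join C) = 300*50/(50) = 300
    cost = 300 + 300*50 = 15300
step 3: join B via nl_idx
    card(P join B) = 300*300/(10) = 9000
    cost = 15300 + 300*9 + 9000 = 27000
step 4: join A via merge
    card(P join A) = 9000*80/(50) = 14400
    cost = 27000 + 9000*14 + 80*7 + 9000 + 80 = 162640

162640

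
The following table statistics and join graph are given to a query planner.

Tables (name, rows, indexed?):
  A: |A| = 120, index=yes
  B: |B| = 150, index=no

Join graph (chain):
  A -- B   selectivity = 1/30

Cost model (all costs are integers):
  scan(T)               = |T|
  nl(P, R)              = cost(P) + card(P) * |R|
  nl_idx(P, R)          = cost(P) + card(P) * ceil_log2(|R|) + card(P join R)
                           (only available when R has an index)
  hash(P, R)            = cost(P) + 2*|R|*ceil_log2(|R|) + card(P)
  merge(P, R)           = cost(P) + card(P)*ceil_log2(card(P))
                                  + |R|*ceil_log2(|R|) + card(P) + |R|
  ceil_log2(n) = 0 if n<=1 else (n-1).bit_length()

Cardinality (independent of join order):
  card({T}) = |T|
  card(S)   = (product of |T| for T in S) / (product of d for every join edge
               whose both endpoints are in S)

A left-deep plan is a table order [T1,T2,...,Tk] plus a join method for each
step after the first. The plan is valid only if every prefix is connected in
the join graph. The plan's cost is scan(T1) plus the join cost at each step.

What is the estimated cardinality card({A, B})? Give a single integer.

Tables in S: A(120), B(150)
Edges inside S: A-B(d=30)
numerator = 120 * 150 = 18000
denominator = 30 = 30
card(S) = 18000 / 30 = 600

600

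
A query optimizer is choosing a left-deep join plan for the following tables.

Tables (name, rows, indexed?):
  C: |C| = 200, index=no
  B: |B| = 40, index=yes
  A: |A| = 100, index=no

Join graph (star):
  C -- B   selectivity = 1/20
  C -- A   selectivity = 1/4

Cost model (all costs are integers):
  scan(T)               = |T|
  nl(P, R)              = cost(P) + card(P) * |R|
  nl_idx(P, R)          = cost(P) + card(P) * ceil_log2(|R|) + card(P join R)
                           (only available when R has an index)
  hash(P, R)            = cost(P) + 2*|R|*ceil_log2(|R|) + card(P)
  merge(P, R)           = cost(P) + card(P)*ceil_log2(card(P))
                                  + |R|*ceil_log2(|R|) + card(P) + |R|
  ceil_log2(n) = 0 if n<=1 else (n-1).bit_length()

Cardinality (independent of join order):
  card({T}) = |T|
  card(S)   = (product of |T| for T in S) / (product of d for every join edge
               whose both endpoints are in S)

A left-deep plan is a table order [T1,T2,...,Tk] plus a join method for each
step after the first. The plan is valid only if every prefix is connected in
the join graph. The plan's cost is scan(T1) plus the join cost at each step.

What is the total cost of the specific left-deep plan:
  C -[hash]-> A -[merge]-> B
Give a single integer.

step 1: scan C: cost=200, card=200
step 2: join A via hash
    card(P join A) = 200*100/(4) = 5000
    cost = 200 + 2*100*7 + 200 = 1800
step 3: join B via merge
    card(P join B) = 5000*40/(20) = 10000
    cost = 1800 + 5000*13 + 40*6 + 5000 + 40 = 72080

72080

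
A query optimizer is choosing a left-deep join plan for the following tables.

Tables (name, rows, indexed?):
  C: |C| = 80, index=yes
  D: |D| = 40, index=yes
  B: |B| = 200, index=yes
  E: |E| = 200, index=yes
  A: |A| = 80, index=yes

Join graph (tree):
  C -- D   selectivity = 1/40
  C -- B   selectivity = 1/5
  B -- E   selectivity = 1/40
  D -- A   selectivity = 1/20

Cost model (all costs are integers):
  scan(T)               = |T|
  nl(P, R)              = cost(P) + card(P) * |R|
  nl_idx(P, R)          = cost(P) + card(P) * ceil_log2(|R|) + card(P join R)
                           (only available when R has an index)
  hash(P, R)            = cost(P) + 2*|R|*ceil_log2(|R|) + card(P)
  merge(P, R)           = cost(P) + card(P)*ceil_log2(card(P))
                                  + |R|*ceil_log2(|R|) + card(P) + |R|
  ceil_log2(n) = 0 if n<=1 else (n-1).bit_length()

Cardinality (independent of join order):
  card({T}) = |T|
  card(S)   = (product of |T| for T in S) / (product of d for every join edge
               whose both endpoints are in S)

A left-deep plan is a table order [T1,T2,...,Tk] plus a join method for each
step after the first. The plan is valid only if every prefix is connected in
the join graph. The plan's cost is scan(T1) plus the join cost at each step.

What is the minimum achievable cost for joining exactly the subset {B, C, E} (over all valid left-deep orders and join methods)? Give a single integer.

Selinger DP over subsets of {B,C,E}:
  {C}: scan cost=80, card=80
  {B}: scan cost=200, card=200
  {E}: scan cost=200, card=200
  {BC}: card=3200; try (C,hash)→1520, (B,merge)→2520, (C,merge)→2640, (B,hash)→3360, (B,nl_idx)→3920, (C,nl_idx)→4800 …(+2); best=1520 via (C,hash)
  {BE}: card=1000; try (E,nl_idx)→2800, (B,nl_idx)→2800, (E,hash)→3600, (B,hash)→3600, (E,merge)→3800, (B,merge)→3800 …(+2); best=2800 via (E,nl_idx)
  {BCE}: card=16000; try (C,hash)→4920, (E,hash)→7920, (C,merge)→14440, (C,nl_idx)→25800, (E,nl_idx)→43120, (E,merge)→44920 …(+2); best=4920 via (C,hash)

4920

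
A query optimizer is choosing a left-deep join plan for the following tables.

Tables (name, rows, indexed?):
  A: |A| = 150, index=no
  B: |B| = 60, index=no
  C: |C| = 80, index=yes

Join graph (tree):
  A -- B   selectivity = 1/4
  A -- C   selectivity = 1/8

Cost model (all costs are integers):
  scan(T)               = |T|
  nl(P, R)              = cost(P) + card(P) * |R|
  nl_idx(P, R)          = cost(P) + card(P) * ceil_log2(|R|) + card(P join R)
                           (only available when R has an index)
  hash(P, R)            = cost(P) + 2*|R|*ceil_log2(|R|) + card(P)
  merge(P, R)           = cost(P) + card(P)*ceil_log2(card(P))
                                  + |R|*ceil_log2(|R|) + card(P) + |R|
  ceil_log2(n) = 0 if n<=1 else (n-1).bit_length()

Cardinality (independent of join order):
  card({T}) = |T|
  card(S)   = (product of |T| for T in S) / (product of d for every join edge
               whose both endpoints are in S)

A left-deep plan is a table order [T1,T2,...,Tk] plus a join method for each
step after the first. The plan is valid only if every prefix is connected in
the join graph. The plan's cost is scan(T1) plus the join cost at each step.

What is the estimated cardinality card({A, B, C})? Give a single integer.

22500

Tables in S: A(150), B(60), C(80)
Edges inside S: A-B(d=4), A-C(d=8)
numerator = 150 * 60 * 80 = 720000
denominator = 4 * 8 = 32
card(S) = 720000 / 32 = 22500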